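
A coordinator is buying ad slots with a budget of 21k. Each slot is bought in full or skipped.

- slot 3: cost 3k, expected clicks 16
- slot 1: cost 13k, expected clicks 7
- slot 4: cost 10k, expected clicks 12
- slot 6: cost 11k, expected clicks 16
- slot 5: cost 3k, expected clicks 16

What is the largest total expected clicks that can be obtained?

48

Allowing fractional choices, the relaxed optimum would be about 52.8, but ad slots are indivisible.
slot 3 + slot 6 + slot 5: cost 3 + 11 + 3 = 17 ≤ 21, expected clicks 16 + 16 + 16 = 48.
slot 3 + slot 4 + slot 5: cost 3 + 10 + 3 = 16 ≤ 21, expected clicks 16 + 12 + 16 = 44.
Best is slot 3, slot 6, and slot 5 with total expected clicks 48.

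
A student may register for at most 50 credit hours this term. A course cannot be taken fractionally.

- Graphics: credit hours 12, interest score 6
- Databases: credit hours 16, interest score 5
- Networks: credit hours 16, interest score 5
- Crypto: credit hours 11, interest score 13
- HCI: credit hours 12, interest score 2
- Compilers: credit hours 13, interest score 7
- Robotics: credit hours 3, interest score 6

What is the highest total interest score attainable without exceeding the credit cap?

32

Allowing fractional choices, the relaxed optimum would be about 35.4, but courses are indivisible.
Graphics + Crypto + Compilers + Robotics: credit hours 12 + 11 + 13 + 3 = 39 ≤ 50, interest score 6 + 13 + 7 + 6 = 32.
Databases + Crypto + Compilers + Robotics: credit hours 16 + 11 + 13 + 3 = 43 ≤ 50, interest score 5 + 13 + 7 + 6 = 31.
Networks + Crypto + Compilers + Robotics: credit hours 16 + 11 + 13 + 3 = 43 ≤ 50, interest score 5 + 13 + 7 + 6 = 31.
Best is Graphics, Crypto, Compilers, and Robotics with total interest score 32.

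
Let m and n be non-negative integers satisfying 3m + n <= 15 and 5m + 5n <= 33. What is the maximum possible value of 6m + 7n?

42

(m,n)=(0,6): 3·0+1·6=6≤15, 5·0+5·6=30≤33, objective 42.
(m,n)=(1,5): 3·1+1·5=8≤15, 5·1+5·5=30≤33, objective 41.
(m,n)=(0,5): 3·0+1·5=5≤15, 5·0+5·5=25≤33, objective 35.
Maximum is 42 at (m,n)=(0,6).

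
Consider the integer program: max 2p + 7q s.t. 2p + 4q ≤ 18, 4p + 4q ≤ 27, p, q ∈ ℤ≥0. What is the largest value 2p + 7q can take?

30

(p,q)=(1,4) is feasible, giving 30.
(p,q)=(0,4) is feasible, giving 28.
(p,q)=(2,3) is feasible, giving 25.
No feasible integer point exceeds 30.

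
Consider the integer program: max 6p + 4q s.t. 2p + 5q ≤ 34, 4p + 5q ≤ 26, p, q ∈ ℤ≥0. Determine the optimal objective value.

Relaxing integrality, the LP optimum is 39.00 at (p,q) = (6.5, 0), which is not an integer point.
(p,q)=(6,0): 2·6+5·0=12≤34, 4·6+5·0=24≤26, objective 36.
(p,q)=(5,1): 2·5+5·1=15≤34, 4·5+5·1=25≤26, objective 34.
(p,q)=(5,0): 2·5+5·0=10≤34, 4·5+5·0=20≤26, objective 30.
The best lattice point is (6,0), giving 36.

36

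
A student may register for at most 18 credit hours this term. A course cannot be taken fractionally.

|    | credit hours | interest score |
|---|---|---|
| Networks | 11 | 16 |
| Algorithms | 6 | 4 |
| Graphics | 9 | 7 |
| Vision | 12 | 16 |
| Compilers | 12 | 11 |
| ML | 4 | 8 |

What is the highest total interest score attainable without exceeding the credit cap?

24

This is a 0-1 knapsack instance.
Take Networks and ML: credit hours 11 + 4 = 15 ≤ 18, interest score 16 + 8 = 24.
No feasible combination exceeds this.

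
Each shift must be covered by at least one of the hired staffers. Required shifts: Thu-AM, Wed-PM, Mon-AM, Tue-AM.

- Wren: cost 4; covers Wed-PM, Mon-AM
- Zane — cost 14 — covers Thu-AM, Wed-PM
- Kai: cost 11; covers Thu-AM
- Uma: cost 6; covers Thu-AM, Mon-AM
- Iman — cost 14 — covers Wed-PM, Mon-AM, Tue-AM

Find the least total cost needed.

The greedy cost-per-new-shift heuristic would pick Wren, Uma, and Iman for 24, but a cheaper cover exists.
Choose Uma and Iman: together they cover Thu-AM, Wed-PM, Mon-AM, Tue-AM — every shift.
Total cost: 6 + 14 = 20.
No cover costs less than 20.

20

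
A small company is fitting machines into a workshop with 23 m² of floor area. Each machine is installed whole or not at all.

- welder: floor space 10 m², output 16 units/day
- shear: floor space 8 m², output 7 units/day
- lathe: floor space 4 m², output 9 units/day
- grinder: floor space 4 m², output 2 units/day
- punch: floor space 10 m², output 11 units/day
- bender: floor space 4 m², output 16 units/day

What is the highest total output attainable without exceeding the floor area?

welder + lathe + grinder + bender: floor space 10 + 4 + 4 + 4 = 22 ≤ 23, output 16 + 9 + 2 + 16 = 43.
welder + shear + bender: floor space 10 + 8 + 4 = 22 ≤ 23, output 16 + 7 + 16 = 39.
welder + lathe + bender: floor space 10 + 4 + 4 = 18 ≤ 23, output 16 + 9 + 16 = 41.
Best is welder, lathe, grinder, and bender with total output 43.

43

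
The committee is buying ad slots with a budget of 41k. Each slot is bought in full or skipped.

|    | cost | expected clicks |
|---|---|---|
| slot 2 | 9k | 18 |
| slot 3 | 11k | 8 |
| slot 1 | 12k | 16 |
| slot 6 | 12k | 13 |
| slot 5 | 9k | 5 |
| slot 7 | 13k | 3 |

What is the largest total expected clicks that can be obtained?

slot 2 + slot 1 + slot 6: cost 9 + 12 + 12 = 33 ≤ 41, expected clicks 18 + 16 + 13 = 47.
slot 2 + slot 3 + slot 1 + slot 5: cost 9 + 11 + 12 + 9 = 41 ≤ 41, expected clicks 18 + 8 + 16 + 5 = 47.
The maximum expected clicks is 47; one optimal choice is slot 2, slot 1, and slot 6.

47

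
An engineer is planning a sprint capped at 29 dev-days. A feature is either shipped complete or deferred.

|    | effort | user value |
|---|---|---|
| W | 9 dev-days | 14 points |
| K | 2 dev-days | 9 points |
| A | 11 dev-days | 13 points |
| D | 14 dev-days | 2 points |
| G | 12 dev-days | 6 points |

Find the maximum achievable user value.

36

Allowing fractional choices, the relaxed optimum would be about 39.5, but features are indivisible.
W + K + A: effort 9 + 2 + 11 = 22 ≤ 29, user value 14 + 9 + 13 = 36.
W + K + G: effort 9 + 2 + 12 = 23 ≤ 29, user value 14 + 9 + 6 = 29.
Best is W, K, and A with total user value 36.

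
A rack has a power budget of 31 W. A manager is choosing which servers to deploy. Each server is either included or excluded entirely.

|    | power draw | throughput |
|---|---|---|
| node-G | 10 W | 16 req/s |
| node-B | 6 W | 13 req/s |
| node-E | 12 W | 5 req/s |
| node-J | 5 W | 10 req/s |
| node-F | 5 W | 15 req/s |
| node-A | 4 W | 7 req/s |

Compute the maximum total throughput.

Take node-G, node-B, node-J, node-F, and node-A: power draw 10 + 6 + 5 + 5 + 4 = 30 ≤ 31, throughput 16 + 13 + 10 + 15 + 7 = 61.
No other feasible combination does better.

61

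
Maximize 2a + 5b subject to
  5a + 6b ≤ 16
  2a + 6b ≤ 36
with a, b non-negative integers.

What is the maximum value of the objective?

10

Relaxing integrality, the LP optimum is 13.33 at (a,b) = (0, 2.67), which is not an integer point.
(a,b)=(0,2): 5·0+6·2=12≤16, 2·0+6·2=12≤36, objective 10.
(a,b)=(1,1): 5·1+6·1=11≤16, 2·1+6·1=8≤36, objective 7.
(a,b)=(0,1): 5·0+6·1=6≤16, 2·0+6·1=6≤36, objective 5.
The best lattice point is (0,2), giving 10.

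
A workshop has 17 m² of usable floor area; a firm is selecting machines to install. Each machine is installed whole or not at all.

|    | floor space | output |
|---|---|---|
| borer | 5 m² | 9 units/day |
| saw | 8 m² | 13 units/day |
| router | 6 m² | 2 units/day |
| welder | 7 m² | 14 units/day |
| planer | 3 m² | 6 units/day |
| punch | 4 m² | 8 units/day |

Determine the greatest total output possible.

Allowing fractional choices, the relaxed optimum would be about 33.4, but machines are indivisible.
borer + welder + punch: floor space 5 + 7 + 4 = 16 ≤ 17, output 9 + 14 + 8 = 31.
borer + saw + punch: floor space 5 + 8 + 4 = 17 ≤ 17, output 9 + 13 + 8 = 30.
Best is borer, welder, and punch with total output 31.

31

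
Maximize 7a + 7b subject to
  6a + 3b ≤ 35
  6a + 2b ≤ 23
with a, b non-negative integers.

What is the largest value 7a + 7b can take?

Relaxing integrality, the LP optimum is 80.50 at (a,b) = (0, 11.5), which is not an integer point.
(a,b)=(0,11): 6·0+3·11=33≤35, 6·0+2·11=22≤23, objective 77.
(a,b)=(0,10): 6·0+3·10=30≤35, 6·0+2·10=20≤23, objective 70.
The best lattice point is (0,11), giving 77.

77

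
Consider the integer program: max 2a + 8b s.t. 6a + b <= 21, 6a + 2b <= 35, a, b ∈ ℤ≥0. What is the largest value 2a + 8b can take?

136

(a,b)=(0,17): 6·0+1·17=17≤21, 6·0+2·17=34≤35, objective 136.
(a,b)=(0,16): 6·0+1·16=16≤21, 6·0+2·16=32≤35, objective 128.
No feasible integer point exceeds 136.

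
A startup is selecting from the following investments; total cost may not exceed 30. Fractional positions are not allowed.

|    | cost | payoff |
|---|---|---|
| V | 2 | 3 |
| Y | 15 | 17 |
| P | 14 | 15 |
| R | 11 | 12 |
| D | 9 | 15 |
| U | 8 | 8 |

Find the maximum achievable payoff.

Take V, R, D, and U: cost 2 + 11 + 9 + 8 = 30 ≤ 30, payoff 3 + 12 + 15 + 8 = 38.
No other feasible combination does better.

38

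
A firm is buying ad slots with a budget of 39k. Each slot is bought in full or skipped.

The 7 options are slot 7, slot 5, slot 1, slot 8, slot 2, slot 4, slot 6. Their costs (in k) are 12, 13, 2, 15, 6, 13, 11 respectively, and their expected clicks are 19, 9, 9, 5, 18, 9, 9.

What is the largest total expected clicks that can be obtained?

55

Allowing fractional choices, the relaxed optimum would be about 60.5, but ad slots are indivisible.
slot 7 + slot 1 + slot 2 + slot 4: cost 12 + 2 + 6 + 13 = 33 ≤ 39, expected clicks 19 + 9 + 18 + 9 = 55.
slot 7 + slot 5 + slot 1 + slot 2: cost 12 + 13 + 2 + 6 = 33 ≤ 39, expected clicks 19 + 9 + 9 + 18 = 55.
slot 7 + slot 1 + slot 2 + slot 6: cost 12 + 2 + 6 + 11 = 31 ≤ 39, expected clicks 19 + 9 + 18 + 9 = 55.
The maximum expected clicks is 55; one optimal choice is slot 7, slot 1, slot 2, and slot 6.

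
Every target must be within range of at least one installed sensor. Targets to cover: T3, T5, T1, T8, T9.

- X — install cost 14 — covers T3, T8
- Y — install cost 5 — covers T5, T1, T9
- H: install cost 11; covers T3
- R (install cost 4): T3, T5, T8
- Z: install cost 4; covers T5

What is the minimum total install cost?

Choose Y and R: together they cover T3, T5, T1, T8, T9 — every target.
Total install cost: 5 + 4 = 9.
No cover costs less than 9.

9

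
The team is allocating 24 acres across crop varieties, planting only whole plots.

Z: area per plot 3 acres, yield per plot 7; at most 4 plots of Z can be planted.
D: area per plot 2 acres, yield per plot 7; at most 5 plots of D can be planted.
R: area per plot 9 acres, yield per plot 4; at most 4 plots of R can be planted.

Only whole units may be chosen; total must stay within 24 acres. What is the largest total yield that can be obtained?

4×Z and 5×D: area 22 ≤ 24, yield 4·7 + 5·7 = 63.
3×Z and 5×D: area 19 ≤ 24, yield 3·7 + 5·7 = 56.
Best is 63.

63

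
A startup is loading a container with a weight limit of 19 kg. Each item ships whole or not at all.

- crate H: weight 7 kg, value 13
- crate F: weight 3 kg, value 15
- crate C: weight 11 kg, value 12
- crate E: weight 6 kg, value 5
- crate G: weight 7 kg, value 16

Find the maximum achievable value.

44

Allowing fractional choices, the relaxed optimum would be about 46.2, but items are indivisible.
crate H + crate F + crate G: weight 7 + 3 + 7 = 17 ≤ 19, value 13 + 15 + 16 = 44.
crate F + crate E + crate G: weight 3 + 6 + 7 = 16 ≤ 19, value 15 + 5 + 16 = 36.
crate H + crate F + crate E: weight 7 + 3 + 6 = 16 ≤ 19, value 13 + 15 + 5 = 33.
Best is crate H, crate F, and crate G with total value 44.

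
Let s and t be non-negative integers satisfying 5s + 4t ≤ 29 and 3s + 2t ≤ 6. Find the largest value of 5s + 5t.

(s,t)=(0,3): 5·0+4·3=12≤29, 3·0+2·3=6≤6, objective 15.
(s,t)=(0,2): 5·0+4·2=8≤29, 3·0+2·2=4≤6, objective 10.
No feasible integer point exceeds 15.

15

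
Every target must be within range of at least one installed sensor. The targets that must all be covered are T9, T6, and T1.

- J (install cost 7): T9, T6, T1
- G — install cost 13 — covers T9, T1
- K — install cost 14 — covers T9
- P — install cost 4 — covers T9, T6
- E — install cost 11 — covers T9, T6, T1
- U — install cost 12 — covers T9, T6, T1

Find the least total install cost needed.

7

This is an integer covering problem.
J alone covers T9, T6, T1 — every target.
Total install cost: 7.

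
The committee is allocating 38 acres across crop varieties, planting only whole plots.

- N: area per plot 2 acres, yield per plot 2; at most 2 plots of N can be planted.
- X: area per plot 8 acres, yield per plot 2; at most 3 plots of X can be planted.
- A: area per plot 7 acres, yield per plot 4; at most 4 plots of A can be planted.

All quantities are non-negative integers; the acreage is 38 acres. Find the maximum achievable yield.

20

This is a bounded integer knapsack.
N has the best ratio (2/2); taking only N gives at most 2×2 = 4 (stopped by the supply cap of 2).
Mixing does better — 1×N, 1×X, and 4×A: area 38 ≤ 38, yield 1·2 + 1·2 + 4·4 = 20.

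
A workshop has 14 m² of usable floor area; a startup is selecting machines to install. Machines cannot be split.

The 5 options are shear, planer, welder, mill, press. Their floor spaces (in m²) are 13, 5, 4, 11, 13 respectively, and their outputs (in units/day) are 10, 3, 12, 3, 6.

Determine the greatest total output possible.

Take planer and welder: floor space 5 + 4 = 9 ≤ 14, output 3 + 12 = 15.
No other feasible combination does better.

15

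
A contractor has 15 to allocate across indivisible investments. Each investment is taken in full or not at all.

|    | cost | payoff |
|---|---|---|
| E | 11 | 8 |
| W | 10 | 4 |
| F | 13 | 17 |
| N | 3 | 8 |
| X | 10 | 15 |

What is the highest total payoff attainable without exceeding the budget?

23

Treat it as a binary knapsack problem.
N + X: cost 3 + 10 = 13 ≤ 15, payoff 8 + 15 = 23.
F: cost 13 ≤ 15, payoff 17.
E + N: cost 11 + 3 = 14 ≤ 15, payoff 8 + 8 = 16.
Best is N and X with total payoff 23.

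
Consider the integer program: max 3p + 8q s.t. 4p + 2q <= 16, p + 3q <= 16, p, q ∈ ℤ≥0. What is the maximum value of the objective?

43

Relaxing integrality, the LP optimum is 43.20 at (p,q) = (1.6, 4.8), which is not an integer point.
(p,q)=(1,5): 4·1+2·5=14≤16, 1·1+3·5=16≤16, objective 43.
(p,q)=(0,5): 4·0+2·5=10≤16, 1·0+3·5=15≤16, objective 40.
(p,q)=(2,4): 4·2+2·4=16≤16, 1·2+3·4=14≤16, objective 38.
The best lattice point is (1,5), giving 43.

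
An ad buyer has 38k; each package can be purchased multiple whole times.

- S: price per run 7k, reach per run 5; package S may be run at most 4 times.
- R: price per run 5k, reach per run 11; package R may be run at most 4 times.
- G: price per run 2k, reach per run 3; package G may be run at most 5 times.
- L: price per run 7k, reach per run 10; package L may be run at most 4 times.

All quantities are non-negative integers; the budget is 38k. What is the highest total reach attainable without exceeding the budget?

70

This is a bounded integer knapsack.
R has the best ratio (11/5); taking only R gives at most 4×11 = 44 (stopped by the supply cap of 4).
Mixing does better — 4×R, 2×G, and 2×L: price 38 ≤ 38, reach 4·11 + 2·3 + 2·10 = 70.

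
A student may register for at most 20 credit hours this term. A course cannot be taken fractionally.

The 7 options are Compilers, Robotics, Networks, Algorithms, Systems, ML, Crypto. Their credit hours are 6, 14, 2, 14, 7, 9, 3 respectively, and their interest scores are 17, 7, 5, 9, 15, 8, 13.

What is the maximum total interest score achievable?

Allowing fractional choices, the relaxed optimum would be about 51.8, but courses are indivisible.
Compilers + Systems + Crypto: credit hours 6 + 7 + 3 = 16 ≤ 20, interest score 17 + 15 + 13 = 45.
Compilers + Networks + Systems + Crypto: credit hours 6 + 2 + 7 + 3 = 18 ≤ 20, interest score 17 + 5 + 15 + 13 = 50.
Best is Compilers, Networks, Systems, and Crypto with total interest score 50.

50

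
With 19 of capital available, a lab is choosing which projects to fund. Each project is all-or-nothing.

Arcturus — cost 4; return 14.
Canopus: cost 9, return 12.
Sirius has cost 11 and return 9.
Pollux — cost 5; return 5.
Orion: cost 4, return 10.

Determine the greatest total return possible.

Arcturus + Canopus + Pollux: cost 4 + 9 + 5 = 18 ≤ 19, return 14 + 12 + 5 = 31.
Arcturus + Sirius + Orion: cost 4 + 11 + 4 = 19 ≤ 19, return 14 + 9 + 10 = 33.
Arcturus + Canopus + Orion: cost 4 + 9 + 4 = 17 ≤ 19, return 14 + 12 + 10 = 36.
Best is Arcturus, Canopus, and Orion with total return 36.

36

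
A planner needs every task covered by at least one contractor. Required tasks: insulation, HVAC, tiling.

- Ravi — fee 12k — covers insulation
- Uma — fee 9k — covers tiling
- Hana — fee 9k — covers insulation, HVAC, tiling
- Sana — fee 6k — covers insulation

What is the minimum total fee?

Hana alone covers insulation, HVAC, tiling — every task.
Total fee: 9.
No cover costs less than 9.

9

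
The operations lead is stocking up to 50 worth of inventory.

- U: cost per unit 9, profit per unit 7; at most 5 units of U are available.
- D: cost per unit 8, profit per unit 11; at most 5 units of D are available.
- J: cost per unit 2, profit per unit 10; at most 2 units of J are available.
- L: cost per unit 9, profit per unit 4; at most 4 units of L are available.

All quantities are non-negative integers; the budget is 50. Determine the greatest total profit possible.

75

This is a bounded integer knapsack.
J has the best ratio (10/2); taking only J gives at most 2×10 = 20 (stopped by the supply cap of 2).
Mixing does better — 5×D and 2×J: cost 44 ≤ 50, profit 5·11 + 2·10 = 75.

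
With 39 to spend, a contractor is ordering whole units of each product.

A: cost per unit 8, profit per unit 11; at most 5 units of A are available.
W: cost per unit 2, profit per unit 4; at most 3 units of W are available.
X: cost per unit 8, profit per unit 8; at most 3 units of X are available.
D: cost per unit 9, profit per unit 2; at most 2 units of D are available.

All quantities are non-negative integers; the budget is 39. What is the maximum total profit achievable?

This is a bounded integer knapsack.
W has the best ratio (4/2); taking only W gives at most 3×4 = 12 (stopped by the supply cap of 3).
Mixing does better — 4×A and 3×W: cost 38 ≤ 39, profit 4·11 + 3·4 = 56.

56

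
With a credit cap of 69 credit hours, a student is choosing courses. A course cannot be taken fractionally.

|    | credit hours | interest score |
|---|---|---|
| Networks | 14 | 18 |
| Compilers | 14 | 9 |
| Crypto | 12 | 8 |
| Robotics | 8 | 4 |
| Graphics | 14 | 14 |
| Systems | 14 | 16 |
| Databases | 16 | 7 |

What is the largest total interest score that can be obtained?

65

Allowing fractional choices, the relaxed optimum would be about 65.5, but courses are indivisible.
Networks + Compilers + Crypto + Graphics + Systems: credit hours 14 + 14 + 12 + 14 + 14 = 68 ≤ 69, interest score 18 + 9 + 8 + 14 + 16 = 65.
Networks + Compilers + Robotics + Graphics + Systems: credit hours 14 + 14 + 8 + 14 + 14 = 64 ≤ 69, interest score 18 + 9 + 4 + 14 + 16 = 61.
Best is Networks, Compilers, Crypto, Graphics, and Systems with total interest score 65.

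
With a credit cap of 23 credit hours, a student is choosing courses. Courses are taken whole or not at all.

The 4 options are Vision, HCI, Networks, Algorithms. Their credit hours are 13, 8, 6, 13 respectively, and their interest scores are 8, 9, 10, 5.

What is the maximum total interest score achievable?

19

Allowing fractional choices, the relaxed optimum would be about 24.5, but courses are indivisible.
Vision + Networks: credit hours 13 + 6 = 19 ≤ 23, interest score 8 + 10 = 18.
HCI + Networks: credit hours 8 + 6 = 14 ≤ 23, interest score 9 + 10 = 19.
Best is HCI and Networks with total interest score 19.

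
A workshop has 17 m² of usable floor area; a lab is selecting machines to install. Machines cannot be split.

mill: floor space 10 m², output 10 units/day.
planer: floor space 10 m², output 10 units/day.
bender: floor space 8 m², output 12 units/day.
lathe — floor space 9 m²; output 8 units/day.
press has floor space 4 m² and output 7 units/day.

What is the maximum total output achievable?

20

Treat it as a binary knapsack problem.
Allowing fractional choices, the relaxed optimum would be about 24.0, but machines are indivisible.
bender + lathe: floor space 8 + 9 = 17 ≤ 17, output 12 + 8 = 20.
mill + press: floor space 10 + 4 = 14 ≤ 17, output 10 + 7 = 17.
bender + press: floor space 8 + 4 = 12 ≤ 17, output 12 + 7 = 19.
Best is bender and lathe with total output 20.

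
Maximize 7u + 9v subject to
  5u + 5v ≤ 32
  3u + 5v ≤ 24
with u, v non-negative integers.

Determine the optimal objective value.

Relaxing integrality, the LP optimum is 49.60 at (u,v) = (4, 2.4), which is not an integer point.
(u,v)=(3,3): 5·3+5·3=30≤32, 3·3+5·3=24≤24, objective 48.
(u,v)=(4,2): 5·4+5·2=30≤32, 3·4+5·2=22≤24, objective 46.
(u,v)=(5,1): 5·5+5·1=30≤32, 3·5+5·1=20≤24, objective 44.
(u,v)=(2,3): 5·2+5·3=25≤32, 3·2+5·3=21≤24, objective 41.
Maximum is 48 at (u,v)=(3,3).

48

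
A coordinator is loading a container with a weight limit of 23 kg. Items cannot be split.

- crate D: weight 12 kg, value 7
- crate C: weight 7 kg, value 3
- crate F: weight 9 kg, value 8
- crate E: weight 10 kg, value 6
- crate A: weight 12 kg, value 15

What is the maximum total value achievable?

Treat it as a binary knapsack problem.
crate E + crate A: weight 10 + 12 = 22 ≤ 23, value 6 + 15 = 21.
crate C + crate A: weight 7 + 12 = 19 ≤ 23, value 3 + 15 = 18.
crate F + crate A: weight 9 + 12 = 21 ≤ 23, value 8 + 15 = 23.
Best is crate F and crate A with total value 23.

23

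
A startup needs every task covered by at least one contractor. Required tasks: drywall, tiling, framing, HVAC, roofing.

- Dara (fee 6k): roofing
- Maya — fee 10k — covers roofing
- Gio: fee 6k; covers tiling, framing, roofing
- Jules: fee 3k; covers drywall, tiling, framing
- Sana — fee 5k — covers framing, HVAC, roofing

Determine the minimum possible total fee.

Choose Jules and Sana: together they cover drywall, tiling, framing, HVAC, roofing — every task.
Total fee: 3 + 5 = 8.

8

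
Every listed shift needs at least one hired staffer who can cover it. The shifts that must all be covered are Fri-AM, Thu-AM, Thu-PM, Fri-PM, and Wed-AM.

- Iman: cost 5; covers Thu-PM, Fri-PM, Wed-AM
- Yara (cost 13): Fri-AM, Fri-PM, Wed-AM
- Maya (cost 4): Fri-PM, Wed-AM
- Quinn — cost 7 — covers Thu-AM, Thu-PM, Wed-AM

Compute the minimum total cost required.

This is an integer covering problem.
The greedy cost-per-new-shift heuristic would pick Iman, Quinn, and Yara for 25, but a cheaper cover exists.
Choose Yara and Quinn: together they cover Fri-AM, Thu-AM, Thu-PM, Fri-PM, Wed-AM — every shift.
Total cost: 13 + 7 = 20.
No cover costs less than 20.

20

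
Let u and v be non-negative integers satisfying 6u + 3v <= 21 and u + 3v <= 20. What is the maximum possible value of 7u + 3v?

The continuous relaxation peaks at (3.5, 0) with value 24.50; rounding to a feasible lattice point costs some objective.
(u,v)=(3,1): 6·3+3·1=21≤21, 1·3+3·1=6≤20, objective 24.
(u,v)=(3,0): 6·3+3·0=18≤21, 1·3+3·0=3≤20, objective 21.
Maximum is 24 at (u,v)=(3,1).

24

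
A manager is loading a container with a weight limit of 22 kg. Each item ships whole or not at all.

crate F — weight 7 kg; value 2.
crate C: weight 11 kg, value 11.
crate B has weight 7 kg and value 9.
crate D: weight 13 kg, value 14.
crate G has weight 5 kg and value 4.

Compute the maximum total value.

Allowing fractional choices, the relaxed optimum would be about 25.0, but items are indivisible.
crate B + crate D: weight 7 + 13 = 20 ≤ 22, value 9 + 14 = 23.
crate C + crate B: weight 11 + 7 = 18 ≤ 22, value 11 + 9 = 20.
Best is crate B and crate D with total value 23.

23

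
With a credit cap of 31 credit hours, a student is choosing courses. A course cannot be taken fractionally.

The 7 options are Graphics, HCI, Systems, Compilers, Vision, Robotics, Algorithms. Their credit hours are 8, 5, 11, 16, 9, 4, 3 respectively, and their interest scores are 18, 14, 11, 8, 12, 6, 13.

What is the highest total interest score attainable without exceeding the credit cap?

Treat it as a binary knapsack problem.
Graphics + HCI + Vision + Robotics + Algorithms: credit hours 8 + 5 + 9 + 4 + 3 = 29 ≤ 31, interest score 18 + 14 + 12 + 6 + 13 = 63.
Graphics + HCI + Systems + Robotics + Algorithms: credit hours 8 + 5 + 11 + 4 + 3 = 31 ≤ 31, interest score 18 + 14 + 11 + 6 + 13 = 62.
Graphics + HCI + Vision + Algorithms: credit hours 8 + 5 + 9 + 3 = 25 ≤ 31, interest score 18 + 14 + 12 + 13 = 57.
Best is Graphics, HCI, Vision, Robotics, and Algorithms with total interest score 63.

63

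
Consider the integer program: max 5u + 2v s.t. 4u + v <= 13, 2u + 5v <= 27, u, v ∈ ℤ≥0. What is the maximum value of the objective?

18

(u,v)=(2,4): 4·2+1·4=12≤13, 2·2+5·4=24≤27, objective 18.
(u,v)=(2,3): 4·2+1·3=11≤13, 2·2+5·3=19≤27, objective 16.
Maximum is 18 at (u,v)=(2,4).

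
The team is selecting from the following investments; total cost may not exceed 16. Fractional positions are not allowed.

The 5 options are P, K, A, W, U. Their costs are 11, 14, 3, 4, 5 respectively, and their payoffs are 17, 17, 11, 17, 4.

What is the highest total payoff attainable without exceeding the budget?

Allowing fractional choices, the relaxed optimum would be about 41.9, but investments are indivisible.
A + W: cost 3 + 4 = 7 ≤ 16, payoff 11 + 17 = 28.
A + W + U: cost 3 + 4 + 5 = 12 ≤ 16, payoff 11 + 17 + 4 = 32.
P + W: cost 11 + 4 = 15 ≤ 16, payoff 17 + 17 = 34.
Best is P and W with total payoff 34.

34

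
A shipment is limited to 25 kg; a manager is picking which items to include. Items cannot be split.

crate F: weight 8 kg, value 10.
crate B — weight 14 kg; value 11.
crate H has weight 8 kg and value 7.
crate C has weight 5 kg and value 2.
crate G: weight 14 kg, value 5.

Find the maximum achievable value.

21

Allowing fractional choices, the relaxed optimum would be about 24.1, but items are indivisible.
crate F + crate B: weight 8 + 14 = 22 ≤ 25, value 10 + 11 = 21.
crate F + crate H + crate C: weight 8 + 8 + 5 = 21 ≤ 25, value 10 + 7 + 2 = 19.
crate B + crate H: weight 14 + 8 = 22 ≤ 25, value 11 + 7 = 18.
Best is crate F and crate B with total value 21.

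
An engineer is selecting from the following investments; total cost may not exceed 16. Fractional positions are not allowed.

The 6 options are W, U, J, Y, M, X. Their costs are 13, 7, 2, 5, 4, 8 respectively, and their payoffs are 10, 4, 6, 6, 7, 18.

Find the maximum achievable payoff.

This is an integer program with binary decision variables.
Allowing fractional choices, the relaxed optimum would be about 33.4, but investments are indivisible.
J + M + X: cost 2 + 4 + 8 = 14 ≤ 16, payoff 6 + 7 + 18 = 31.
J + Y + X: cost 2 + 5 + 8 = 15 ≤ 16, payoff 6 + 6 + 18 = 30.
Best is J, M, and X with total payoff 31.

31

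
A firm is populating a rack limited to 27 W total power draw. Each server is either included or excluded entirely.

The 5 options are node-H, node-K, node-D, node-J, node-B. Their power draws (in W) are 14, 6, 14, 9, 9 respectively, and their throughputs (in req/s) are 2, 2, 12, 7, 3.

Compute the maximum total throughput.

19

Take node-D and node-J: power draw 14 + 9 = 23 ≤ 27, throughput 12 + 7 = 19.
No other feasible combination does better.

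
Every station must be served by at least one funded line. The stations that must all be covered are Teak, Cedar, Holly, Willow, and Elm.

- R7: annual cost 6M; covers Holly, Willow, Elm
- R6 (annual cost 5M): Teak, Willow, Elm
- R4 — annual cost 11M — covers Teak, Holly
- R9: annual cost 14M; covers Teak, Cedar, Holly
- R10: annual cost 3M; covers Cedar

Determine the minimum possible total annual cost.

14

Choose R7, R6, and R10: together they cover Teak, Cedar, Holly, Willow, Elm — every station.
Total annual cost: 6 + 5 + 3 = 14.
No cover costs less than 14.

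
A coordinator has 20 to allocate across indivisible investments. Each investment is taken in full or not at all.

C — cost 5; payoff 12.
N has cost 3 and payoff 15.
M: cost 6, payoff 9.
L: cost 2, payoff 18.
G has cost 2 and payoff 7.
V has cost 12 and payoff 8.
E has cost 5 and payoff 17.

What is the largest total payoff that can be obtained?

Treat it as a binary knapsack problem.
Allowing fractional choices, the relaxed optimum would be about 73.5, but investments are indivisible.
C + N + L + G + E: cost 5 + 3 + 2 + 2 + 5 = 17 ≤ 20, payoff 12 + 15 + 18 + 7 + 17 = 69.
N + M + L + G + E: cost 3 + 6 + 2 + 2 + 5 = 18 ≤ 20, payoff 15 + 9 + 18 + 7 + 17 = 66.
C + M + L + G + E: cost 5 + 6 + 2 + 2 + 5 = 20 ≤ 20, payoff 12 + 9 + 18 + 7 + 17 = 63.
Best is C, N, L, G, and E with total payoff 69.

69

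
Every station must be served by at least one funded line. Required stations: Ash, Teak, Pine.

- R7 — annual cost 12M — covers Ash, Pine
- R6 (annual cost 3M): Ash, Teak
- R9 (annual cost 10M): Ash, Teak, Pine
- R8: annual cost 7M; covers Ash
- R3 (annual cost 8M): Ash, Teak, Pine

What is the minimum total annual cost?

The greedy cost-per-new-station heuristic would pick R6 and R3 for 11, but a cheaper cover exists.
R3 alone covers Ash, Teak, Pine — every station.
Total annual cost: 8.
No cover costs less than 8.

8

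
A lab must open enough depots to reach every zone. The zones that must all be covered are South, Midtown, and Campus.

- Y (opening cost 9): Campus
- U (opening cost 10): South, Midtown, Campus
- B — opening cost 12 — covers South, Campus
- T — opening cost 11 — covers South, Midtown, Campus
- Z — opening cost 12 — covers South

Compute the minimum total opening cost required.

10

This is a weighted set-cover instance.
U alone covers South, Midtown, Campus — every zone.
Total opening cost: 10.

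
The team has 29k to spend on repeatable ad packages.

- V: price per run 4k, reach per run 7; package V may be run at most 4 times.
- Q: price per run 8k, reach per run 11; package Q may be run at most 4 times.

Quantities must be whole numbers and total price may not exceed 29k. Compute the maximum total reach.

43

V has the best ratio (7/4); taking only V gives at most 4×7 = 28 (stopped by the supply cap of 4).
Mixing does better — 3×V and 2×Q: price 28 ≤ 29, reach 3·7 + 2·11 = 43.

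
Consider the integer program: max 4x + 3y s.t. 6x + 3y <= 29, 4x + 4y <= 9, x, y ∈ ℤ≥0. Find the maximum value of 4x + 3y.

8

The continuous relaxation peaks at (2.25, 0) with value 9.00; rounding to a feasible lattice point costs some objective.
(x,y)=(2,0) is feasible, giving 8.
(x,y)=(1,1) is feasible, giving 7.
(x,y)=(1,0) is feasible, giving 4.
The best lattice point is (2,0), giving 8.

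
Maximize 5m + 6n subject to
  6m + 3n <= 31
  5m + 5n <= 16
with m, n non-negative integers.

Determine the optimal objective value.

(m,n)=(0,3): 6·0+3·3=9≤31, 5·0+5·3=15≤16, objective 18.
(m,n)=(1,2): 6·1+3·2=12≤31, 5·1+5·2=15≤16, objective 17.
(m,n)=(0,2): 6·0+3·2=6≤31, 5·0+5·2=10≤16, objective 12.
The best lattice point is (0,3), giving 18.

18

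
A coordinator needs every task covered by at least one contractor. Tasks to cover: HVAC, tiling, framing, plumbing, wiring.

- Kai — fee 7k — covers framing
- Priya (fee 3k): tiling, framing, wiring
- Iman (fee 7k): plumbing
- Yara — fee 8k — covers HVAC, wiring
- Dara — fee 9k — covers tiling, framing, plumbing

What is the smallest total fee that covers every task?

This is a weighted set-cover instance.
The greedy cost-per-new-task heuristic would pick Priya, Iman, and Yara for 18, but a cheaper cover exists.
Choose Yara and Dara: together they cover HVAC, tiling, framing, plumbing, wiring — every task.
Total fee: 8 + 9 = 17.
No cover costs less than 17.

17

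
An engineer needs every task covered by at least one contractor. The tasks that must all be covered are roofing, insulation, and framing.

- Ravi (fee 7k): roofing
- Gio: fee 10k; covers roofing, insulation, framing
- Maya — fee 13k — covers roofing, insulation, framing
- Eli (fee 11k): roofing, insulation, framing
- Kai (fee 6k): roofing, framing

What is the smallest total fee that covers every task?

10

Gio alone covers roofing, insulation, framing — every task.
Total fee: 10.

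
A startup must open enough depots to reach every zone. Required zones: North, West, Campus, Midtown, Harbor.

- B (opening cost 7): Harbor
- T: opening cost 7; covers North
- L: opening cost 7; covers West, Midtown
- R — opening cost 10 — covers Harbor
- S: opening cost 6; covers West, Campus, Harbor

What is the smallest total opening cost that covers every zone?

20

Choose T, L, and S: together they cover North, West, Campus, Midtown, Harbor — every zone.
Total opening cost: 7 + 7 + 6 = 20.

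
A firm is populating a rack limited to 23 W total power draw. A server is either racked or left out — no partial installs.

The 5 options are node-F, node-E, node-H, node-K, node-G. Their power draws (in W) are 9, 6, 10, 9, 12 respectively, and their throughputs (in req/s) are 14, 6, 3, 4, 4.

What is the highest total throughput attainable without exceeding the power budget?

Allowing fractional choices, the relaxed optimum would be about 23.6, but servers are indivisible.
node-F + node-E: power draw 9 + 6 = 15 ≤ 23, throughput 14 + 6 = 20.
node-F + node-G: power draw 9 + 12 = 21 ≤ 23, throughput 14 + 4 = 18.
node-F + node-K: power draw 9 + 9 = 18 ≤ 23, throughput 14 + 4 = 18.
Best is node-F and node-E with total throughput 20.

20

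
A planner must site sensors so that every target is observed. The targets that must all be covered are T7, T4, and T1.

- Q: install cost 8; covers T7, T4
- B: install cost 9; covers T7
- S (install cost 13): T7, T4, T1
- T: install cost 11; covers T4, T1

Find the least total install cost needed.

13

S alone covers T7, T4, T1 — every target.
Total install cost: 13.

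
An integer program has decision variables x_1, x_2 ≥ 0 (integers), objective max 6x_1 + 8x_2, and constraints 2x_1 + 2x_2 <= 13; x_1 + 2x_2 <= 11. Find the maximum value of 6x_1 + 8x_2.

The continuous relaxation peaks at (2, 4.5) with value 48.00; rounding to a feasible lattice point costs some objective.
(x_1,x_2)=(1,5): 2·1+2·5=12≤13, 1·1+2·5=11≤11, objective 46.
(x_1,x_2)=(2,4): 2·2+2·4=12≤13, 1·2+2·4=10≤11, objective 44.
(x_1,x_2)=(3,3): 2·3+2·3=12≤13, 1·3+2·3=9≤11, objective 42.
(x_1,x_2)=(0,5): 2·0+2·5=10≤13, 1·0+2·5=10≤11, objective 40.
Maximum is 46 at (x_1,x_2)=(1,5).

46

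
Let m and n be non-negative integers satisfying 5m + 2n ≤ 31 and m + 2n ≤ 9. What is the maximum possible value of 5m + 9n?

(m,n)=(5,2) is feasible, giving 43.
(m,n)=(4,2) is feasible, giving 38.
No feasible integer point exceeds 43.

43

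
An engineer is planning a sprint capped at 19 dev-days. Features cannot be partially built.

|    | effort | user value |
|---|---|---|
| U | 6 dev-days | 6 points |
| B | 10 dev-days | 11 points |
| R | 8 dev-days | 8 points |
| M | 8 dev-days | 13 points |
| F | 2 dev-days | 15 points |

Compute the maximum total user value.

This is an integer program with binary decision variables.
Take R, M, and F: effort 8 + 8 + 2 = 18 ≤ 19, user value 8 + 13 + 15 = 36.
No other feasible combination does better.

36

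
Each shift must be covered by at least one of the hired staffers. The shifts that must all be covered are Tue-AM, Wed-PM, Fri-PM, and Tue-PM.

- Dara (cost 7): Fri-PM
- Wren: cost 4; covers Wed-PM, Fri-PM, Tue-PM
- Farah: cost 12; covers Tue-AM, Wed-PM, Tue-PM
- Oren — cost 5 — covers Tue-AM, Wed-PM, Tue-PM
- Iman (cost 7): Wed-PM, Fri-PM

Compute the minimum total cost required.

9

Choose Wren and Oren: together they cover Tue-AM, Wed-PM, Fri-PM, Tue-PM — every shift.
Total cost: 4 + 5 = 9.
No cover costs less than 9.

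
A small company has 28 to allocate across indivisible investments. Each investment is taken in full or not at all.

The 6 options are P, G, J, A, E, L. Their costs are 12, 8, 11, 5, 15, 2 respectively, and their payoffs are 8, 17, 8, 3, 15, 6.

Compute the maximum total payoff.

38

Treat it as a binary knapsack problem.
G + E + L: cost 8 + 15 + 2 = 25 ≤ 28, payoff 17 + 15 + 6 = 38.
G + A + E: cost 8 + 5 + 15 = 28 ≤ 28, payoff 17 + 3 + 15 = 35.
Best is G, E, and L with total payoff 38.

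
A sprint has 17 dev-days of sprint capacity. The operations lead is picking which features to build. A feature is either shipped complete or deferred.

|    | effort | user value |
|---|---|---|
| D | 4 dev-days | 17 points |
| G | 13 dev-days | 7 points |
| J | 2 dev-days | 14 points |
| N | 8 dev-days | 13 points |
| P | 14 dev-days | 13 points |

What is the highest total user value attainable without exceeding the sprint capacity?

44

Allowing fractional choices, the relaxed optimum would be about 46.8, but features are indivisible.
D + J + N: effort 4 + 2 + 8 = 14 ≤ 17, user value 17 + 14 + 13 = 44.
D + J: effort 4 + 2 = 6 ≤ 17, user value 17 + 14 = 31.
Best is D, J, and N with total user value 44.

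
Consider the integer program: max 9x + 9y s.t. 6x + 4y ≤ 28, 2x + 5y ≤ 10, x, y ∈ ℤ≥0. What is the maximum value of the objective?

(x,y)=(4,0): 6·4+4·0=24≤28, 2·4+5·0=8≤10, objective 36.
(x,y)=(3,0): 6·3+4·0=18≤28, 2·3+5·0=6≤10, objective 27.
The best lattice point is (4,0), giving 36.

36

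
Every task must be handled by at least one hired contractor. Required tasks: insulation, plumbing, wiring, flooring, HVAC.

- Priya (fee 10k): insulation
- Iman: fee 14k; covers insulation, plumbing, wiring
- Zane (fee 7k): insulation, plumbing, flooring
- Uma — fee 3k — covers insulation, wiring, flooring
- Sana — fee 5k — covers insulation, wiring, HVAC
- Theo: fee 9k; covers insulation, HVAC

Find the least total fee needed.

The greedy cost-per-new-task heuristic would pick Uma, Sana, and Zane for 15, but a cheaper cover exists.
Choose Zane and Sana: together they cover insulation, plumbing, wiring, flooring, HVAC — every task.
Total fee: 7 + 5 = 12.
No cover costs less than 12.

12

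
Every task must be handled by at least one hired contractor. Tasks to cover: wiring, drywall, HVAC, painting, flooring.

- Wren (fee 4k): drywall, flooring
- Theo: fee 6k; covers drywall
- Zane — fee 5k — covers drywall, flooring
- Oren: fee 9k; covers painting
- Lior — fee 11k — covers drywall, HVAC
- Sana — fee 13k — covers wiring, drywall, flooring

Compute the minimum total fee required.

33

This is an integer covering problem.
The greedy cost-per-new-task heuristic would pick Wren, Oren, Lior, and Sana for 37, but a cheaper cover exists.
Choose Oren, Lior, and Sana: together they cover wiring, drywall, HVAC, painting, flooring — every task.
Total fee: 9 + 11 + 13 = 33.
No cover costs less than 33.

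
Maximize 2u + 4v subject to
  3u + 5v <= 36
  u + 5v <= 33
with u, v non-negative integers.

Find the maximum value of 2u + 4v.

28

The continuous relaxation peaks at (1.5, 6.3) with value 28.20; rounding to a feasible lattice point costs some objective.
(u,v)=(2,6): 3·2+5·6=36≤36, 1·2+5·6=32≤33, objective 28.
(u,v)=(1,6): 3·1+5·6=33≤36, 1·1+5·6=31≤33, objective 26.
(u,v)=(3,5): 3·3+5·5=34≤36, 1·3+5·5=28≤33, objective 26.
(u,v)=(0,6): 3·0+5·6=30≤36, 1·0+5·6=30≤33, objective 24.
The best lattice point is (2,6), giving 28.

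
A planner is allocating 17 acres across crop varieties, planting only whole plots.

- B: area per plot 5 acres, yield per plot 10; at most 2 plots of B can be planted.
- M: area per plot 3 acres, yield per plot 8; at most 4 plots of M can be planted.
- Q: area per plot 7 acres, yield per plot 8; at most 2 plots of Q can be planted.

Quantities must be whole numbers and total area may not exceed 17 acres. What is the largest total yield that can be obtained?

42

1×B and 4×M: area 17 ≤ 17, yield 1·10 + 4·8 = 42.
2×B and 2×M: area 16 ≤ 17, yield 2·10 + 2·8 = 36.
Best is 42.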